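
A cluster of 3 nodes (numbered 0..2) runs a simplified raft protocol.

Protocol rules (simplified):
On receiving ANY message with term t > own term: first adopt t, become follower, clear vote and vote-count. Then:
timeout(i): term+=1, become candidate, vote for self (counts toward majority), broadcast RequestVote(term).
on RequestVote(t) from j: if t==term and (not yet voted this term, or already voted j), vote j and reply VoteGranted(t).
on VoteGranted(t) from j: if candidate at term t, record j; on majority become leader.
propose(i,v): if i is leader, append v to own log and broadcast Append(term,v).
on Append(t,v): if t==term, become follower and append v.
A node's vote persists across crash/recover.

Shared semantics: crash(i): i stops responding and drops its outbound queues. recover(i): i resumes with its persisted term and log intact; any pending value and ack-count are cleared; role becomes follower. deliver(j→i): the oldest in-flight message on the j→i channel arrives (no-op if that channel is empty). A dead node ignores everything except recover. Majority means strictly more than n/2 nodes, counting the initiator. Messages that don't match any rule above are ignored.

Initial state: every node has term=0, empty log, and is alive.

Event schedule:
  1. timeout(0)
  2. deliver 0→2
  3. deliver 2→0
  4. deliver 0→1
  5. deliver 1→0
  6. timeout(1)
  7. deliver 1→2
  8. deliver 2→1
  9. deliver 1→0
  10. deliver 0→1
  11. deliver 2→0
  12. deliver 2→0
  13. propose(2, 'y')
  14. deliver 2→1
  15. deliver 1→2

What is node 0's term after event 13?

e1 timeout(0): 0[cand,t=1,-]
e2 deliver 0→2: 2[foll,t=1,-]
e3 deliver 2→0: 0[lead,t=1,-]
e4 deliver 0→1: 1[foll,t=1,-]
e5 deliver 1→0: ·
e6 timeout(1): 1[cand,t=2,-]
e7 deliver 1→2: 2[foll,t=2,-]
e8 deliver 2→1: 1[lead,t=2,-]
e9 deliver 1→0: 0[foll,t=2,-]
e10 deliver 0→1: ·
e11 deliver 2→0: ·
e12 deliver 2→0: ·
e13 propose(2,'y'): ·

2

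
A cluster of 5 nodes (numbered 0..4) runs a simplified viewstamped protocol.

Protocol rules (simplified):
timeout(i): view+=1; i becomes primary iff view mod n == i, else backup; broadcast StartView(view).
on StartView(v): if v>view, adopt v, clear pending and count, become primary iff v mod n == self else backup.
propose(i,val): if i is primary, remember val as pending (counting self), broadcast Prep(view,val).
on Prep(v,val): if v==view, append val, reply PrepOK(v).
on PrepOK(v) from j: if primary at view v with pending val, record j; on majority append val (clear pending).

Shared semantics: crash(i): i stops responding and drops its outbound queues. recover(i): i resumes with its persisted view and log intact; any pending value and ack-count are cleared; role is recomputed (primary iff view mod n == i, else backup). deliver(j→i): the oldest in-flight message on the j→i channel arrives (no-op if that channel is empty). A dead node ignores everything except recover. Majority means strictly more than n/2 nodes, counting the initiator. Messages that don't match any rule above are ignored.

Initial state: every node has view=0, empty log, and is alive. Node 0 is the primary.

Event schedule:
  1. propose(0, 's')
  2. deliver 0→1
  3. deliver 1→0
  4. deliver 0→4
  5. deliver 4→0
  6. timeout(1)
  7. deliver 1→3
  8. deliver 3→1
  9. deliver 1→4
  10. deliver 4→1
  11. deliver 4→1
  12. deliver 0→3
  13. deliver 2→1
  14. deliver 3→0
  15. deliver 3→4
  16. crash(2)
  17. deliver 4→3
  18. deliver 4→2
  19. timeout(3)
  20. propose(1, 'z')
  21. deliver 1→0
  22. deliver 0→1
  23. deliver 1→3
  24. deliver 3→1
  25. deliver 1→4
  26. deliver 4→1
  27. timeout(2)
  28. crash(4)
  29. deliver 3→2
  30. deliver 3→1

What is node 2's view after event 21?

0

1. propose(0,'s'):  nop
2. deliver 0→1:  <1:back v0 s>
3. deliver 1→0:  nop
4. deliver 0→4:  <4:back v0 s>
5. deliver 4→0:  <0:prim v0 s>
6. timeout(1):  <1:prim v1 s>
7. deliver 1→3:  <3:back v1 ->
8. deliver 3→1:  nop
9. deliver 1→4:  <4:back v1 s>
10. deliver 4→1:  nop
11. deliver 4→1:  nop
12. deliver 0→3:  nop
13. deliver 2→1:  nop
14. deliver 3→0:  nop
15. deliver 3→4:  nop
16. crash(2):  <2:✗back v0 ->
17. deliver 4→3:  nop
18. deliver 4→2:  nop
19. timeout(3):  <3:back v2 ->
20. propose(1,'z'):  nop
21. deliver 1→0:  <0:back v1 s>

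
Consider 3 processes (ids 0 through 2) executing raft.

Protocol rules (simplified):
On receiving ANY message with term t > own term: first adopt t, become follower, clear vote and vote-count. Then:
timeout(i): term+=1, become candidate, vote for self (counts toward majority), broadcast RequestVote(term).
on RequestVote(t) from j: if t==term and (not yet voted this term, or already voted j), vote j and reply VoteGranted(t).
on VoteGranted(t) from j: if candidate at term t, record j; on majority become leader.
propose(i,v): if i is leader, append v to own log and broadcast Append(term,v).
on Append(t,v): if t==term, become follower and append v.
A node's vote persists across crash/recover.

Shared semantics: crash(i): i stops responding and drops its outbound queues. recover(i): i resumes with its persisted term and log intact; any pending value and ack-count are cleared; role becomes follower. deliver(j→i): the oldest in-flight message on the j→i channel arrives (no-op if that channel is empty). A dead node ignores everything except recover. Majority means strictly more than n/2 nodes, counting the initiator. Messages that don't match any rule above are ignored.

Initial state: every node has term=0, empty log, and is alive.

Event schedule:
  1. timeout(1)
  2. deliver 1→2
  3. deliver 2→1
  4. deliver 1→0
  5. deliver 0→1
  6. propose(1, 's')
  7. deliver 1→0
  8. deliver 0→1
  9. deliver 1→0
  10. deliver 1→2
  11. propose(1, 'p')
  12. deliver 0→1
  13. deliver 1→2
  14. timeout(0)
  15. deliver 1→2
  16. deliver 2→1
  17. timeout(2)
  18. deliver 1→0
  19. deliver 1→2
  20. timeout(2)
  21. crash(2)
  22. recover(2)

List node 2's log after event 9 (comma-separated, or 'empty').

step 1 timeout(1): 1={cand,t=1,log=-}
step 2 deliver 1→2: 2={foll,t=1,log=-}
step 3 deliver 2→1: 1={lead,t=1,log=-}
step 4 deliver 1→0: 0={foll,t=1,log=-}
step 5 deliver 0→1: —
step 6 propose(1,'s'): 1={lead,t=1,log=s}
step 7 deliver 1→0: 0={foll,t=1,log=s}
step 8 deliver 0→1: —
step 9 deliver 1→0: —

empty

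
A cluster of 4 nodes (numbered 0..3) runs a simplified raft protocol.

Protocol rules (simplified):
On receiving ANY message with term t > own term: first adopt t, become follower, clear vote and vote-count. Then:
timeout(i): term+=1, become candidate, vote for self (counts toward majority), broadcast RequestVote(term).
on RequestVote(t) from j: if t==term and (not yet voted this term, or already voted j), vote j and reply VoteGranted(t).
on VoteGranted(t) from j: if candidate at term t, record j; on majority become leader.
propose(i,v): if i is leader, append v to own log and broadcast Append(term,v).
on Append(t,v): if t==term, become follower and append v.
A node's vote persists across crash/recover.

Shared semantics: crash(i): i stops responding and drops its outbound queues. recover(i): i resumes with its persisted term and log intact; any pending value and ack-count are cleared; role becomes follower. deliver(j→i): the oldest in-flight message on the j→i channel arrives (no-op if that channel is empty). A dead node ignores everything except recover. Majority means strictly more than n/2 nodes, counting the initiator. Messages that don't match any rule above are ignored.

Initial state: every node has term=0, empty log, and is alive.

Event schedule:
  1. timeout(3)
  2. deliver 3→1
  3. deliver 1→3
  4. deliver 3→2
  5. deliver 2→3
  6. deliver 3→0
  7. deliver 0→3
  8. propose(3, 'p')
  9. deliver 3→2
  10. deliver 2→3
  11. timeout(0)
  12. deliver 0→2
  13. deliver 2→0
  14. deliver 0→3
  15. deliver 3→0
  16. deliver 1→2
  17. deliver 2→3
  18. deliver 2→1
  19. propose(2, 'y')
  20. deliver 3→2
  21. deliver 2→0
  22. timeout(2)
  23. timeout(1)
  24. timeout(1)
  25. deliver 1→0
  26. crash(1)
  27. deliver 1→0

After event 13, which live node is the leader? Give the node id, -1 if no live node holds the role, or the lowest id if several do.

e1 timeout(3): 3[cand,t=1,-]
e2 deliver 3→1: 1[foll,t=1,-]
e3 deliver 1→3: ·
e4 deliver 3→2: 2[foll,t=1,-]
e5 deliver 2→3: 3[lead,t=1,-]
e6 deliver 3→0: 0[foll,t=1,-]
e7 deliver 0→3: ·
e8 propose(3,'p'): 3[lead,t=1,p]
e9 deliver 3→2: 2[foll,t=1,p]
e10 deliver 2→3: ·
e11 timeout(0): 0[cand,t=2,-]
e12 deliver 0→2: 2[foll,t=2,p]
e13 deliver 2→0: ·

3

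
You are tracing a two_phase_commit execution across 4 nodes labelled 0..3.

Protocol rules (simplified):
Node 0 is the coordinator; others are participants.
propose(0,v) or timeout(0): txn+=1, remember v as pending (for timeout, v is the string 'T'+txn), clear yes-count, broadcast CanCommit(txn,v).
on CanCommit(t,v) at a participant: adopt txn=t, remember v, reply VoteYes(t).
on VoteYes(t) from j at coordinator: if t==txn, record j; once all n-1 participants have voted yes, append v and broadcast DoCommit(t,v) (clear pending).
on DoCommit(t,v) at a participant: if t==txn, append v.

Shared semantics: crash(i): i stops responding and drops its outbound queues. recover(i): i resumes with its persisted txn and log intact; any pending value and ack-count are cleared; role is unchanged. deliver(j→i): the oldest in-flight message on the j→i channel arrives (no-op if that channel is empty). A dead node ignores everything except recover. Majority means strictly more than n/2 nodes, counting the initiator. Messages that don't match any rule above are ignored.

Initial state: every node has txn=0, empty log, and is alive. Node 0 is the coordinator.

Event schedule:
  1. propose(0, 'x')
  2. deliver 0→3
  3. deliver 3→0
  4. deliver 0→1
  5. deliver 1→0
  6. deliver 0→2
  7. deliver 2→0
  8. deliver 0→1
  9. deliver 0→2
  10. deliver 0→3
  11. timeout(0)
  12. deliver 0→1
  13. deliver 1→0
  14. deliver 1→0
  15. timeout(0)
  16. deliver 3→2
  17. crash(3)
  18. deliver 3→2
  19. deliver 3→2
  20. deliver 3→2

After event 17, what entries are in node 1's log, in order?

after 1 — propose(0,'x'): n0:coor/t1/[-]
after 2 — deliver 0→3: n3:part/t1/[-]
after 3 — deliver 3→0: ·
after 4 — deliver 0→1: n1:part/t1/[-]
after 5 — deliver 1→0: ·
after 6 — deliver 0→2: n2:part/t1/[-]
after 7 — deliver 2→0: n0:coor/t1/[x]
after 8 — deliver 0→1: n1:part/t1/[x]
after 9 — deliver 0→2: n2:part/t1/[x]
after 10 — deliver 0→3: n3:part/t1/[x]
after 11 — timeout(0): n0:coor/t2/[x]
after 12 — deliver 0→1: n1:part/t2/[x]
after 13 — deliver 1→0: ·
after 14 — deliver 1→0: ·
after 15 — timeout(0): n0:coor/t3/[x]
after 16 — deliver 3→2: ·
after 17 — crash(3): n3:✗part/t1/[x]

x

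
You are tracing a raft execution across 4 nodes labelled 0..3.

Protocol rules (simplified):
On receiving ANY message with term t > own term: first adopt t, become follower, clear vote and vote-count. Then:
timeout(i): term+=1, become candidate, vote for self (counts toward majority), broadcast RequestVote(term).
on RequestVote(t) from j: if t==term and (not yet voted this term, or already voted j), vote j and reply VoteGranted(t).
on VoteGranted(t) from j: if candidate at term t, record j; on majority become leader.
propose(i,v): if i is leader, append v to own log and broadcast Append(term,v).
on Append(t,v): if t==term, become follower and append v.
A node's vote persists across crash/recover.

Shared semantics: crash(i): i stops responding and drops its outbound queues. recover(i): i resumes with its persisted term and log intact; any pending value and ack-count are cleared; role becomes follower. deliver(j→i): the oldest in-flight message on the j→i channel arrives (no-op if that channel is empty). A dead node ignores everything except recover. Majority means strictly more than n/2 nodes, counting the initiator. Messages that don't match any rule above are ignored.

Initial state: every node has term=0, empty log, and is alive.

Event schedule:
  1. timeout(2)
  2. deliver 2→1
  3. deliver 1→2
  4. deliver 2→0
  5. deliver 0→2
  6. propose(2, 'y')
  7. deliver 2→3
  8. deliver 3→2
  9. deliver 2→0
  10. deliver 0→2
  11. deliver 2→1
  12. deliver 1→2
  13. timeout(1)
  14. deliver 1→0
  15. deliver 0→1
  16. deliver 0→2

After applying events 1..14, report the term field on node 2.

after 1 — timeout(2): n2:cand/t1/[-]
after 2 — deliver 2→1: n1:foll/t1/[-]
after 3 — deliver 1→2: ·
after 4 — deliver 2→0: n0:foll/t1/[-]
after 5 — deliver 0→2: n2:lead/t1/[-]
after 6 — propose(2,'y'): n2:lead/t1/[y]
after 7 — deliver 2→3: n3:foll/t1/[-]
after 8 — deliver 3→2: ·
after 9 — deliver 2→0: n0:foll/t1/[y]
after 10 — deliver 0→2: ·
after 11 — deliver 2→1: n1:foll/t1/[y]
after 12 — deliver 1→2: ·
after 13 — timeout(1): n1:cand/t2/[y]
after 14 — deliver 1→0: n0:foll/t2/[y]

1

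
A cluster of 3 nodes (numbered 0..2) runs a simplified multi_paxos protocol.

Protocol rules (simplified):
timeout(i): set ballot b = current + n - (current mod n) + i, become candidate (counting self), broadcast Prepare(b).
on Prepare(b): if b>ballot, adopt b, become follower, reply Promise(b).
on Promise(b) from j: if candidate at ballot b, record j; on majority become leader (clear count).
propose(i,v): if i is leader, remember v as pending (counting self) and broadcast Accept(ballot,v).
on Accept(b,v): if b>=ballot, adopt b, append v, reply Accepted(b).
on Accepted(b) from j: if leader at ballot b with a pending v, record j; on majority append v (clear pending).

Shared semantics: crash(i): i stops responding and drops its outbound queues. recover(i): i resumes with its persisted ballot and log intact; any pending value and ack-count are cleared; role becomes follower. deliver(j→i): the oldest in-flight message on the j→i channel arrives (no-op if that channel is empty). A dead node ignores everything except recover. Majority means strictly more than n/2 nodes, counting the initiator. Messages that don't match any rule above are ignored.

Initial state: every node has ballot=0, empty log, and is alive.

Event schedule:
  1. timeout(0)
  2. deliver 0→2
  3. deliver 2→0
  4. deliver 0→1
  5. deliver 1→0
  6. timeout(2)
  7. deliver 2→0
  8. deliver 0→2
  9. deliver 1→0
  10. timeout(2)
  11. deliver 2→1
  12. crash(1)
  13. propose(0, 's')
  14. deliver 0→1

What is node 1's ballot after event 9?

step 1 timeout(0): 0={cand,b=3,log=-}
step 2 deliver 0→2: 2={foll,b=3,log=-}
step 3 deliver 2→0: 0={lead,b=3,log=-}
step 4 deliver 0→1: 1={foll,b=3,log=-}
step 5 deliver 1→0: —
step 6 timeout(2): 2={cand,b=8,log=-}
step 7 deliver 2→0: 0={foll,b=8,log=-}
step 8 deliver 0→2: 2={lead,b=8,log=-}
step 9 deliver 1→0: —

3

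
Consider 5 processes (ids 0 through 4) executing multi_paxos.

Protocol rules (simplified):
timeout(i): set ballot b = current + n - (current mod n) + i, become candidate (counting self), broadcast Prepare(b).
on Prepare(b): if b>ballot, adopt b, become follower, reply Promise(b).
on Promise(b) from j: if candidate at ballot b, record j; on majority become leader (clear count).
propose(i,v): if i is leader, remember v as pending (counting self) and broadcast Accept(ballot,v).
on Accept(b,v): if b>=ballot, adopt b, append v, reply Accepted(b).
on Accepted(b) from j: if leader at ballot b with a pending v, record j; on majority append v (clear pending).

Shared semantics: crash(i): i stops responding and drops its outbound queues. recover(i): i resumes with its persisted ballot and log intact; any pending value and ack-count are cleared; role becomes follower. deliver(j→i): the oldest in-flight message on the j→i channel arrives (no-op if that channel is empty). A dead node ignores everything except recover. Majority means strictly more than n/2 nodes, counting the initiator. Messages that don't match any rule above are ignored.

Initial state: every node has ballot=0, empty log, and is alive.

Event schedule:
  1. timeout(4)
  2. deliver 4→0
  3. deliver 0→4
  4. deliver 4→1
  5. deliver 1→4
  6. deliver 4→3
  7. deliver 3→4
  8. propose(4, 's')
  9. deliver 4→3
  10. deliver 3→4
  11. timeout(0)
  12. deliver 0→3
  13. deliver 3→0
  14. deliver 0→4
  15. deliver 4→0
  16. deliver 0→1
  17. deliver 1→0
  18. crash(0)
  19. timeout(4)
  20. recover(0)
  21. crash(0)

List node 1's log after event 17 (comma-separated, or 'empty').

empty

1. timeout(4):  <4:cand b9 ->
2. deliver 4→0:  <0:foll b9 ->
3. deliver 0→4:  nop
4. deliver 4→1:  <1:foll b9 ->
5. deliver 1→4:  <4:lead b9 ->
6. deliver 4→3:  <3:foll b9 ->
7. deliver 3→4:  nop
8. propose(4,'s'):  nop
9. deliver 4→3:  <3:foll b9 s>
10. deliver 3→4:  nop
11. timeout(0):  <0:cand b10 ->
12. deliver 0→3:  <3:foll b10 s>
13. deliver 3→0:  nop
14. deliver 0→4:  <4:foll b10 ->
15. deliver 4→0:  nop
16. deliver 0→1:  <1:foll b10 ->
17. deliver 1→0:  <0:lead b10 ->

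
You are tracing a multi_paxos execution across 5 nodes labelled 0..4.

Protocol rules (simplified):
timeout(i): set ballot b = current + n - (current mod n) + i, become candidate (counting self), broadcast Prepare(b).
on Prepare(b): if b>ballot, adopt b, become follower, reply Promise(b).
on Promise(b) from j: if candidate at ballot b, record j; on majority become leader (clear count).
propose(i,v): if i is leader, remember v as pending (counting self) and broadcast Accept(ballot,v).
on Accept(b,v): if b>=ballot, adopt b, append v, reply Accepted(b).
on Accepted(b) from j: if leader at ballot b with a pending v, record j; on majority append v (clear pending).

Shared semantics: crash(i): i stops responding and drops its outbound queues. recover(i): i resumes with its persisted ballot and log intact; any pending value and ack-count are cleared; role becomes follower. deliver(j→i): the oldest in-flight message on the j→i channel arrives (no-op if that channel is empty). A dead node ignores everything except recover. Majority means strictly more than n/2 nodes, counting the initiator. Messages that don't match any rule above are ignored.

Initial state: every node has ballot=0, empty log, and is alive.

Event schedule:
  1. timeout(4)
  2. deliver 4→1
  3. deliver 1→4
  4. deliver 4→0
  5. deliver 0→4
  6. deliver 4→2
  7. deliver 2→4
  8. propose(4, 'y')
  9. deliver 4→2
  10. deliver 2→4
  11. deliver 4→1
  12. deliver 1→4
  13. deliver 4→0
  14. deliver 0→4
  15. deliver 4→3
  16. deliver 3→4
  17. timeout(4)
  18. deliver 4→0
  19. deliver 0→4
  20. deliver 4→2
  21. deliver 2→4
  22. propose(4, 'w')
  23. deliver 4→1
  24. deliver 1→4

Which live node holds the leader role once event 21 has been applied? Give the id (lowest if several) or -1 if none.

4

after 1 — timeout(4): n4:cand/b9/[-]
after 2 — deliver 4→1: n1:foll/b9/[-]
after 3 — deliver 1→4: ·
after 4 — deliver 4→0: n0:foll/b9/[-]
after 5 — deliver 0→4: n4:lead/b9/[-]
after 6 — deliver 4→2: n2:foll/b9/[-]
after 7 — deliver 2→4: ·
after 8 — propose(4,'y'): ·
after 9 — deliver 4→2: n2:foll/b9/[y]
after 10 — deliver 2→4: ·
after 11 — deliver 4→1: n1:foll/b9/[y]
after 12 — deliver 1→4: n4:lead/b9/[y]
after 13 — deliver 4→0: n0:foll/b9/[y]
after 14 — deliver 0→4: ·
after 15 — deliver 4→3: n3:foll/b9/[-]
after 16 — deliver 3→4: ·
after 17 — timeout(4): n4:cand/b14/[y]
after 18 — deliver 4→0: n0:foll/b14/[y]
after 19 — deliver 0→4: ·
after 20 — deliver 4→2: n2:foll/b14/[y]
after 21 — deliver 2→4: n4:lead/b14/[y]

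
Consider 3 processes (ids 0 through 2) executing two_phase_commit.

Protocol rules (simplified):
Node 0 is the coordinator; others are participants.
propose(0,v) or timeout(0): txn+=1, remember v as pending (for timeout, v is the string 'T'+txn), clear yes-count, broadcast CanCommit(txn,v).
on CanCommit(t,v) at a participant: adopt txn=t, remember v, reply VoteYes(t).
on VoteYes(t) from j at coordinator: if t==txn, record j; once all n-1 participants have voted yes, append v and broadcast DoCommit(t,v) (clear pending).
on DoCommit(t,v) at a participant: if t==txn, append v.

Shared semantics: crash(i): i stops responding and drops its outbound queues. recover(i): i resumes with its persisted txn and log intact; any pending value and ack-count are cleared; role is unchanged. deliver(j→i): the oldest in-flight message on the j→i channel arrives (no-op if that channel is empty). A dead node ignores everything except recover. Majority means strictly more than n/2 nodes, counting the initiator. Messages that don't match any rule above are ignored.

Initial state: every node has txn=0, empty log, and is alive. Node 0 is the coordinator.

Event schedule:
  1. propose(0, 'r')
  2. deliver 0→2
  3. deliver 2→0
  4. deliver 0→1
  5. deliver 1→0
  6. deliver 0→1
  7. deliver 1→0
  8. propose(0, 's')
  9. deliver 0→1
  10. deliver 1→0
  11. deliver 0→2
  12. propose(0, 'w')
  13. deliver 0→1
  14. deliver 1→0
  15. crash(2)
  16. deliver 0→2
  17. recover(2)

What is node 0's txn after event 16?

1. propose(0,'r'):  <0:coor t1 ->
2. deliver 0→2:  <2:part t1 ->
3. deliver 2→0:  nop
4. deliver 0→1:  <1:part t1 ->
5. deliver 1→0:  <0:coor t1 r>
6. deliver 0→1:  <1:part t1 r>
7. deliver 1→0:  nop
8. propose(0,'s'):  <0:coor t2 r>
9. deliver 0→1:  <1:part t2 r>
10. deliver 1→0:  nop
11. deliver 0→2:  <2:part t1 r>
12. propose(0,'w'):  <0:coor t3 r>
13. deliver 0→1:  <1:part t3 r>
14. deliver 1→0:  nop
15. crash(2):  <2:✗part t1 r>
16. deliver 0→2:  nop

3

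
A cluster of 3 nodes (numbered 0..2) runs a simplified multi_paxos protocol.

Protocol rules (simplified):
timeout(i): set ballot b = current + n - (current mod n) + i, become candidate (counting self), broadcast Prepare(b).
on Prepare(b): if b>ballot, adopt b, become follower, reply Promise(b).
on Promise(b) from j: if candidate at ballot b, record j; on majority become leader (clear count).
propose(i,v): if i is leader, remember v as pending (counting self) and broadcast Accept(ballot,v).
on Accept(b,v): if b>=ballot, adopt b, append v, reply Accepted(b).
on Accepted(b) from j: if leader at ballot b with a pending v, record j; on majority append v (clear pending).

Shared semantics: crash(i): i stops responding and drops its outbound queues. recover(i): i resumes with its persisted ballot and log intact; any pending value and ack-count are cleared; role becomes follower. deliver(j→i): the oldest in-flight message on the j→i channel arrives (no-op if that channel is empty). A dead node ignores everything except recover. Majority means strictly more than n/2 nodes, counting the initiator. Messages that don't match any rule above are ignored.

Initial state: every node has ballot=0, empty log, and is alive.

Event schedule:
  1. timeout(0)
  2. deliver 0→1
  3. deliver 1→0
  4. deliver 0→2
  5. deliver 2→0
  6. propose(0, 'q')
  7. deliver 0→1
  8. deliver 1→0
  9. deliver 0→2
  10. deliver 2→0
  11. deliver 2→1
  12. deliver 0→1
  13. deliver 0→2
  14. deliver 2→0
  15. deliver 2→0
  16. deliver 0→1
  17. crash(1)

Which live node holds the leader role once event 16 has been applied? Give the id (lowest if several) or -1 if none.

0

e1 timeout(0): 0[cand,b=3,-]
e2 deliver 0→1: 1[foll,b=3,-]
e3 deliver 1→0: 0[lead,b=3,-]
e4 deliver 0→2: 2[foll,b=3,-]
e5 deliver 2→0: ·
e6 propose(0,'q'): ·
e7 deliver 0→1: 1[foll,b=3,q]
e8 deliver 1→0: 0[lead,b=3,q]
e9 deliver 0→2: 2[foll,b=3,q]
e10 deliver 2→0: ·
e11 deliver 2→1: ·
e12 deliver 0→1: ·
e13 deliver 0→2: ·
e14 deliver 2→0: ·
e15 deliver 2→0: ·
e16 deliver 0→1: ·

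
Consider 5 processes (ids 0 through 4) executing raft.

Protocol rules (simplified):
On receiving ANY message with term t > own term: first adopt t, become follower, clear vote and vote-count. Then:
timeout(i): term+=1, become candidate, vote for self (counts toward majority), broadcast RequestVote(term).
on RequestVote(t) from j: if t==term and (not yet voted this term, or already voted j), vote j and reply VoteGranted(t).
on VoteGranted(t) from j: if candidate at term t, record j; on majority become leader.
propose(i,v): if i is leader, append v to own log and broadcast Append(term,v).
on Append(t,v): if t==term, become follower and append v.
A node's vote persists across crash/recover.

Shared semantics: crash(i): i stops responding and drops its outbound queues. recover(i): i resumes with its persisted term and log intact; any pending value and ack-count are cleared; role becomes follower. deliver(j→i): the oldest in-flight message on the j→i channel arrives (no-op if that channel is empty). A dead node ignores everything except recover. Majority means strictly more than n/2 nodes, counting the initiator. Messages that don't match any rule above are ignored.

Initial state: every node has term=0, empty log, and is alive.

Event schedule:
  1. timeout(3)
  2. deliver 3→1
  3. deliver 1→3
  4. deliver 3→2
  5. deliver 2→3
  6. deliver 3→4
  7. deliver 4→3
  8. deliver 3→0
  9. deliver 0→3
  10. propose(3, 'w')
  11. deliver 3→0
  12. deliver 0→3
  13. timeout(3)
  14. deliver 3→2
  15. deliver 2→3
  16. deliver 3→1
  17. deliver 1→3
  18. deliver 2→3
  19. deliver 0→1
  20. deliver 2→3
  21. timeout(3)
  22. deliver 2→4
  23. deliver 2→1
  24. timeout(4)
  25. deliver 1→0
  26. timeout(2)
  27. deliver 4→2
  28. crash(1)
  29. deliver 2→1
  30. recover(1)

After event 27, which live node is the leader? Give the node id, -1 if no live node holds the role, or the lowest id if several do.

e1 timeout(3): 3[cand,t=1,-]
e2 deliver 3→1: 1[foll,t=1,-]
e3 deliver 1→3: ·
e4 deliver 3→2: 2[foll,t=1,-]
e5 deliver 2→3: 3[lead,t=1,-]
e6 deliver 3→4: 4[foll,t=1,-]
e7 deliver 4→3: ·
e8 deliver 3→0: 0[foll,t=1,-]
e9 deliver 0→3: ·
e10 propose(3,'w'): 3[lead,t=1,w]
e11 deliver 3→0: 0[foll,t=1,w]
e12 deliver 0→3: ·
e13 timeout(3): 3[cand,t=2,w]
e14 deliver 3→2: 2[foll,t=1,w]
e15 deliver 2→3: ·
e16 deliver 3→1: 1[foll,t=1,w]
e17 deliver 1→3: ·
e18 deliver 2→3: ·
e19 deliver 0→1: ·
e20 deliver 2→3: ·
e21 timeout(3): 3[cand,t=3,w]
e22 deliver 2→4: ·
e23 deliver 2→1: ·
e24 timeout(4): 4[cand,t=2,-]
e25 deliver 1→0: ·
e26 timeout(2): 2[cand,t=2,w]
e27 deliver 4→2: ·

-1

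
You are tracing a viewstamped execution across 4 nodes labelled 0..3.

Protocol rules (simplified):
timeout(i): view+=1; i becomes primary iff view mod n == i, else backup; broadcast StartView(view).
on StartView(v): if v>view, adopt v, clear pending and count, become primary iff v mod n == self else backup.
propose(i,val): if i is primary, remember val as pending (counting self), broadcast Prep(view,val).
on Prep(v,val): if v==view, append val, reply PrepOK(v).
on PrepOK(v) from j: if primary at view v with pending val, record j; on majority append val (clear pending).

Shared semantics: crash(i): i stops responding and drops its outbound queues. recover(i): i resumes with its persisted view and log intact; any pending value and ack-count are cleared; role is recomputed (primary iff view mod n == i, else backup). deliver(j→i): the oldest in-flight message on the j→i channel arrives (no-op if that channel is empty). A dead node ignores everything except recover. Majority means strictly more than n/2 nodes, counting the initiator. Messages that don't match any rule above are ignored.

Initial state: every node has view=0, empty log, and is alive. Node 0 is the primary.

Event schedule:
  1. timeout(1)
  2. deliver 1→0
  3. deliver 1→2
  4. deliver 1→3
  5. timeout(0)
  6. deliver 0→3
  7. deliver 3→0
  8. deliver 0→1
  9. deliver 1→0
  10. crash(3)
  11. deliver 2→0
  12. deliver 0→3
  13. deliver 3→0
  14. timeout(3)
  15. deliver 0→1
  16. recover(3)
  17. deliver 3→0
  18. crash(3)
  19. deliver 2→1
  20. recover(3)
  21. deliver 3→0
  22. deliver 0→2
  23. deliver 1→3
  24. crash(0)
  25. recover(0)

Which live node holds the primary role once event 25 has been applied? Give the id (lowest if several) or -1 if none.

2

after 1 — timeout(1): n1:prim/v1/[-]
after 2 — deliver 1→0: n0:back/v1/[-]
after 3 — deliver 1→2: n2:back/v1/[-]
after 4 — deliver 1→3: n3:back/v1/[-]
after 5 — timeout(0): n0:back/v2/[-]
after 6 — deliver 0→3: n3:back/v2/[-]
after 7 — deliver 3→0: ·
after 8 — deliver 0→1: n1:back/v2/[-]
after 9 — deliver 1→0: ·
after 10 — crash(3): n3:✗back/v2/[-]
after 11 — deliver 2→0: ·
after 12 — deliver 0→3: ·
after 13 — deliver 3→0: ·
after 14 — timeout(3): ·
after 15 — deliver 0→1: ·
after 16 — recover(3): n3:back/v2/[-]
after 17 — deliver 3→0: ·
after 18 — crash(3): n3:✗back/v2/[-]
after 19 — deliver 2→1: ·
after 20 — recover(3): n3:back/v2/[-]
after 21 — deliver 3→0: ·
after 22 — deliver 0→2: n2:prim/v2/[-]
after 23 — deliver 1→3: ·
after 24 — crash(0): n0:✗back/v2/[-]
after 25 — recover(0): n0:back/v2/[-]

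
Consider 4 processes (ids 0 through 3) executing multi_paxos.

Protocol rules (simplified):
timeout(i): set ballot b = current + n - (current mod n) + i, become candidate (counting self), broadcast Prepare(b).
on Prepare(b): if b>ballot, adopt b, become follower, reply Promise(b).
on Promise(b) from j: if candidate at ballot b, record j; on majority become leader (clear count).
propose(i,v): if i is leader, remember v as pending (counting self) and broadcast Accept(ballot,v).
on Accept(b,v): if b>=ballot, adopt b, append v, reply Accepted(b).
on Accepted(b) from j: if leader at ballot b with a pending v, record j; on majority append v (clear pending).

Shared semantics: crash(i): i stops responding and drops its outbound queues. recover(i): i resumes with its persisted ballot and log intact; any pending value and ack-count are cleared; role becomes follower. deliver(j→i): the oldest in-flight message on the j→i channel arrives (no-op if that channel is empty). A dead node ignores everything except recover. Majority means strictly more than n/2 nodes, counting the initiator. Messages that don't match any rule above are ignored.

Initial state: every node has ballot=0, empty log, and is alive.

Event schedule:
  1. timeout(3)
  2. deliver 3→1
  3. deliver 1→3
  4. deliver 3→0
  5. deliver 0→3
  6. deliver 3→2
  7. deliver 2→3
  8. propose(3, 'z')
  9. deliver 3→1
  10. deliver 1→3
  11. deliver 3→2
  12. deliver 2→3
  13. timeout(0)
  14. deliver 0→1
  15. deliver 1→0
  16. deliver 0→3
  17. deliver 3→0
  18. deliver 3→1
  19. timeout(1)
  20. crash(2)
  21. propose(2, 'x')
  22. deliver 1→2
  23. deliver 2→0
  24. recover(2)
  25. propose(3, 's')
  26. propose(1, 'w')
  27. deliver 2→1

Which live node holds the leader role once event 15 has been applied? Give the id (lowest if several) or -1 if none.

[1] timeout(3) → N3(cand b7 [-])
[2] deliver 3→1 → N1(foll b7 [-])
[3] deliver 1→3 → ∅
[4] deliver 3→0 → N0(foll b7 [-])
[5] deliver 0→3 → N3(lead b7 [-])
[6] deliver 3→2 → N2(foll b7 [-])
[7] deliver 2→3 → ∅
[8] propose(3,'z') → ∅
[9] deliver 3→1 → N1(foll b7 [z])
[10] deliver 1→3 → ∅
[11] deliver 3→2 → N2(foll b7 [z])
[12] deliver 2→3 → N3(lead b7 [z])
[13] timeout(0) → N0(cand b8 [-])
[14] deliver 0→1 → N1(foll b8 [z])
[15] deliver 1→0 → ∅

3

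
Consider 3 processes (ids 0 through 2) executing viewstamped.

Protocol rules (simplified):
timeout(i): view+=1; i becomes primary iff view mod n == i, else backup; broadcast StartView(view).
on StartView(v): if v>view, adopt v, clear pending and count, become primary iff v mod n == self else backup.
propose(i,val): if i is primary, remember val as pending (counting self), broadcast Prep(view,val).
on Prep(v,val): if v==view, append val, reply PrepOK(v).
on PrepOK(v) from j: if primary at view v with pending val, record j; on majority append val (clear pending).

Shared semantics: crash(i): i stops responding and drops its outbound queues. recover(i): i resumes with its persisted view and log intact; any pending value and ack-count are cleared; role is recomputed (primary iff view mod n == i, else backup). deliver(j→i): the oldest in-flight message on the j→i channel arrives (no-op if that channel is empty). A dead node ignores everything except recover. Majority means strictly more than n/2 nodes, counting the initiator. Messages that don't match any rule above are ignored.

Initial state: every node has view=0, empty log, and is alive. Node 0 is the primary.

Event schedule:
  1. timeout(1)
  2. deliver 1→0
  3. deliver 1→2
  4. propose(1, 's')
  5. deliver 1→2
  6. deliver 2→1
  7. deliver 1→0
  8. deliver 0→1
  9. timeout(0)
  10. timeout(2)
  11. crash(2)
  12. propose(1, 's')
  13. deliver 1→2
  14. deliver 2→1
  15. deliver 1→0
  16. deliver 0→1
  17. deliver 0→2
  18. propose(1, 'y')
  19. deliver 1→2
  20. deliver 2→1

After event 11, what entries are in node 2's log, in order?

s

1. timeout(1):  <1:prim v1 ->
2. deliver 1→0:  <0:back v1 ->
3. deliver 1→2:  <2:back v1 ->
4. propose(1,'s'):  nop
5. deliver 1→2:  <2:back v1 s>
6. deliver 2→1:  <1:prim v1 s>
7. deliver 1→0:  <0:back v1 s>
8. deliver 0→1:  nop
9. timeout(0):  <0:back v2 s>
10. timeout(2):  <2:prim v2 s>
11. crash(2):  <2:✗prim v2 s>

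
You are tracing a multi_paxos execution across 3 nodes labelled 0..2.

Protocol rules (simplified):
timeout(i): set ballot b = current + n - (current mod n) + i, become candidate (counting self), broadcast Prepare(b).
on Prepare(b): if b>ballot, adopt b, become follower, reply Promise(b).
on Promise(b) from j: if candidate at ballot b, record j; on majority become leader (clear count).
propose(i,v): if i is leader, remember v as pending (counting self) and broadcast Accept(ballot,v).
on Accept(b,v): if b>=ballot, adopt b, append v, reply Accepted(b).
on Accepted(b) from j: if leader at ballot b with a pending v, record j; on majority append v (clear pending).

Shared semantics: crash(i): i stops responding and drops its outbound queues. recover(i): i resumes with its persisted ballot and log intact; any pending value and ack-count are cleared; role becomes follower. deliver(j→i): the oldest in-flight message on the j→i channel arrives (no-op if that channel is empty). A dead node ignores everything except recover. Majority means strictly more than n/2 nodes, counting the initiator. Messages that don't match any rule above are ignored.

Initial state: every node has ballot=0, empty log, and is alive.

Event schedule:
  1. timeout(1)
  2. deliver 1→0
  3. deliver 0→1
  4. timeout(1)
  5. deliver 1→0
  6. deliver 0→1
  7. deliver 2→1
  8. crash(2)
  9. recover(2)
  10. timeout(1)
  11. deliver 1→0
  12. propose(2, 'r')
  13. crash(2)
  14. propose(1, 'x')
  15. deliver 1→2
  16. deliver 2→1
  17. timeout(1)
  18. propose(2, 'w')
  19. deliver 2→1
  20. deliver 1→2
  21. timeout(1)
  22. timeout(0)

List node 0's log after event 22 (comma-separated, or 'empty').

e1 timeout(1): 1[cand,b=4,-]
e2 deliver 1→0: 0[foll,b=4,-]
e3 deliver 0→1: 1[lead,b=4,-]
e4 timeout(1): 1[cand,b=7,-]
e5 deliver 1→0: 0[foll,b=7,-]
e6 deliver 0→1: 1[lead,b=7,-]
e7 deliver 2→1: ·
e8 crash(2): 2[✗foll,b=0,-]
e9 recover(2): 2[foll,b=0,-]
e10 timeout(1): 1[cand,b=10,-]
e11 deliver 1→0: 0[foll,b=10,-]
e12 propose(2,'r'): ·
e13 crash(2): 2[✗foll,b=0,-]
e14 propose(1,'x'): ·
e15 deliver 1→2: ·
e16 deliver 2→1: ·
e17 timeout(1): 1[cand,b=13,-]
e18 propose(2,'w'): ·
e19 deliver 2→1: ·
e20 deliver 1→2: ·
e21 timeout(1): 1[cand,b=16,-]
e22 timeout(0): 0[cand,b=12,-]

empty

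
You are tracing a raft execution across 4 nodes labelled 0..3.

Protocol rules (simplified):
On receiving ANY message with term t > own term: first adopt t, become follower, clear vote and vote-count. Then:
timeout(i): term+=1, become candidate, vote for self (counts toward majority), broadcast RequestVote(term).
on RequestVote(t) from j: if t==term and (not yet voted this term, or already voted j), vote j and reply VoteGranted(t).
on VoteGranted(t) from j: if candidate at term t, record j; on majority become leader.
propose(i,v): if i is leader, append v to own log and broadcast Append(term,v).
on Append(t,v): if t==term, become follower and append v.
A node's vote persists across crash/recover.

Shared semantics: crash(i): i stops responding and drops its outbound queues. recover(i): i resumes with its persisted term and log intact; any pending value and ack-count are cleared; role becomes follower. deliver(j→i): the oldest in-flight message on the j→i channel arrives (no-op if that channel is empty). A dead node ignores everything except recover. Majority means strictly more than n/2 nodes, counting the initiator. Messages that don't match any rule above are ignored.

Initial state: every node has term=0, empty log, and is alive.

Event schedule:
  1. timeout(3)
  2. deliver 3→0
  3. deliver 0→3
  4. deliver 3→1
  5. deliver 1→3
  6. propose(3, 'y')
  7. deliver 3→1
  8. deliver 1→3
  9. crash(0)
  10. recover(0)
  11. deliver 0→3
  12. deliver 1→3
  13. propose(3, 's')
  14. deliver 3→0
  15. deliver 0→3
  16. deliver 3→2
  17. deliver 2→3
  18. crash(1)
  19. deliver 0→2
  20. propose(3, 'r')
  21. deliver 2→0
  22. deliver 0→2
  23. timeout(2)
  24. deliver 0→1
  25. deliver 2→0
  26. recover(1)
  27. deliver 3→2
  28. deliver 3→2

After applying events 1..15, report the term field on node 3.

step 1 timeout(3): 3={cand,t=1,log=-}
step 2 deliver 3→0: 0={foll,t=1,log=-}
step 3 deliver 0→3: —
step 4 deliver 3→1: 1={foll,t=1,log=-}
step 5 deliver 1→3: 3={lead,t=1,log=-}
step 6 propose(3,'y'): 3={lead,t=1,log=y}
step 7 deliver 3→1: 1={foll,t=1,log=y}
step 8 deliver 1→3: —
step 9 crash(0): 0={✗foll,t=1,log=-}
step 10 recover(0): 0={foll,t=1,log=-}
step 11 deliver 0→3: —
step 12 deliver 1→3: —
step 13 propose(3,'s'): 3={lead,t=1,log=y,s}
step 14 deliver 3→0: 0={foll,t=1,log=y}
step 15 deliver 0→3: —

1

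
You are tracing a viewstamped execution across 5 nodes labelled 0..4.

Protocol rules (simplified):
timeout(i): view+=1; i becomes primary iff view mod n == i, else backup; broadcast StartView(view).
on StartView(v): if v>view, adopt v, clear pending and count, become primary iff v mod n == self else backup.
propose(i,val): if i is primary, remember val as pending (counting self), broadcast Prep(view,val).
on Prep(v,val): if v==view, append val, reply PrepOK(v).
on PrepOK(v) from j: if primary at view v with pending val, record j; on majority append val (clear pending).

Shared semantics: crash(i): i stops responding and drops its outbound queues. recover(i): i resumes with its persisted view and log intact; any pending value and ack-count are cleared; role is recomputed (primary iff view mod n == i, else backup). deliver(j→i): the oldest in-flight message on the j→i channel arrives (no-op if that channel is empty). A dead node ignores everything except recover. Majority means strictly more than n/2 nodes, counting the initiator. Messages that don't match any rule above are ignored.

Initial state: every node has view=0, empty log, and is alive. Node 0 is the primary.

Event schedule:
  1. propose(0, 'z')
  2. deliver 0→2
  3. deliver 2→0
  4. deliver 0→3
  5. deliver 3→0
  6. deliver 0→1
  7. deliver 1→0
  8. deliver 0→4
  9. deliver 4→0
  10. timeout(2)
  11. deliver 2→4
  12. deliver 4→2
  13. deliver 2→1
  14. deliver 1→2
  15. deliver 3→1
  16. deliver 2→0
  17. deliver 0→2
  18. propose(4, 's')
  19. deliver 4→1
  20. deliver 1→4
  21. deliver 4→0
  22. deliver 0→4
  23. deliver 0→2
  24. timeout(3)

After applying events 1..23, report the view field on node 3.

0

step 1 propose(0,'z'): —
step 2 deliver 0→2: 2={back,v=0,log=z}
step 3 deliver 2→0: —
step 4 deliver 0→3: 3={back,v=0,log=z}
step 5 deliver 3→0: 0={prim,v=0,log=z}
step 6 deliver 0→1: 1={back,v=0,log=z}
step 7 deliver 1→0: —
step 8 deliver 0→4: 4={back,v=0,log=z}
step 9 deliver 4→0: —
step 10 timeout(2): 2={back,v=1,log=z}
step 11 deliver 2→4: 4={back,v=1,log=z}
step 12 deliver 4→2: —
step 13 deliver 2→1: 1={prim,v=1,log=z}
step 14 deliver 1→2: —
step 15 deliver 3→1: —
step 16 deliver 2→0: 0={back,v=1,log=z}
step 17 deliver 0→2: —
step 18 propose(4,'s'): —
step 19 deliver 4→1: —
step 20 deliver 1→4: —
step 21 deliver 4→0: —
step 22 deliver 0→4: —
step 23 deliver 0→2: —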